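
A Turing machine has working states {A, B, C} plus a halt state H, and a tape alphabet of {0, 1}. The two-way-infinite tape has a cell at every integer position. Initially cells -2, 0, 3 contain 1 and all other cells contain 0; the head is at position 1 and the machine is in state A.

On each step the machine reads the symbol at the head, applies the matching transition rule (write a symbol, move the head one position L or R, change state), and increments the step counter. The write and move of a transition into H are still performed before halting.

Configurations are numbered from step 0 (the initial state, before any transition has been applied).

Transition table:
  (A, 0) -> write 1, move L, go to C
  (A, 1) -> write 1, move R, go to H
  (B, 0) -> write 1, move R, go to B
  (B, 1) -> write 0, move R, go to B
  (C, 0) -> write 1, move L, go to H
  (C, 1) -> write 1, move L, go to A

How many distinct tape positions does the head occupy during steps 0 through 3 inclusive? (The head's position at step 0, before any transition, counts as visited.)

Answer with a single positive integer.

Step 1: in state A at pos 1, read 0 -> (A,0)->write 1,move L,goto C. Now: state=C, head=0, tape[-3..4]=01011010 (head:    ^)
Step 2: in state C at pos 0, read 1 -> (C,1)->write 1,move L,goto A. Now: state=A, head=-1, tape[-3..4]=01011010 (head:   ^)
Step 3: in state A at pos -1, read 0 -> (A,0)->write 1,move L,goto C. Now: state=C, head=-2, tape[-3..4]=01111010 (head:  ^)
Head positions at steps 0..3: starting at 1, distinct positions visited = {-2, -1, 0, 1} -> 4 position(s)

Answer: 4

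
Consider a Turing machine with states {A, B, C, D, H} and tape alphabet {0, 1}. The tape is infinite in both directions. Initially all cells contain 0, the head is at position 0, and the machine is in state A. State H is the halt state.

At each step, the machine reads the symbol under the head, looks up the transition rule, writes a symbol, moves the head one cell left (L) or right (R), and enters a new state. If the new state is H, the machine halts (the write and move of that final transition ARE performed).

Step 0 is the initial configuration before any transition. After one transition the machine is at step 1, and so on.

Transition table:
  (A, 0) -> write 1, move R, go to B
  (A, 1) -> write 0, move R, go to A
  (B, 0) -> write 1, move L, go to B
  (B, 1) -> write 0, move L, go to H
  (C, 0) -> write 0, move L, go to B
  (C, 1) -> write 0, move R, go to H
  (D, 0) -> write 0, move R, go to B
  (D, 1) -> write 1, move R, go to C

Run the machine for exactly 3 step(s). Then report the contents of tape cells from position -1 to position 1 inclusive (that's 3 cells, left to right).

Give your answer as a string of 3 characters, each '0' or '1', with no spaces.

Step 1: in state A at pos 0, read 0 -> (A,0)->write 1,move R,goto B. Now: state=B, head=1, tape[-1..2]=0100 (head:   ^)
Step 2: in state B at pos 1, read 0 -> (B,0)->write 1,move L,goto B. Now: state=B, head=0, tape[-1..2]=0110 (head:  ^)
Step 3: in state B at pos 0, read 1 -> (B,1)->write 0,move L,goto H. Now: state=H, head=-1, tape[-2..2]=00010 (head:  ^)

Answer: 001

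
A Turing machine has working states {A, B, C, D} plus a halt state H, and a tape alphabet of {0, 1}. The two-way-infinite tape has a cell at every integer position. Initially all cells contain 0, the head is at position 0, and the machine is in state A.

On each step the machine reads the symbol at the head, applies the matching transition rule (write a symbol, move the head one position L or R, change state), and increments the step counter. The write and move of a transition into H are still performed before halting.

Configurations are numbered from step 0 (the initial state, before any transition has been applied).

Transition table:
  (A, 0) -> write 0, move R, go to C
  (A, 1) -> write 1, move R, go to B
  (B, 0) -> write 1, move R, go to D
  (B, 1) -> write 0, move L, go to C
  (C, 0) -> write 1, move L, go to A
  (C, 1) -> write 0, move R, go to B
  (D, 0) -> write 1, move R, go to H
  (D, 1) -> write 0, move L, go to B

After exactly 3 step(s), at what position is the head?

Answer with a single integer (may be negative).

Answer: 1

Derivation:
Step 1: in state A at pos 0, read 0 -> (A,0)->write 0,move R,goto C. Now: state=C, head=1, tape[-1..2]=0000 (head:   ^)
Step 2: in state C at pos 1, read 0 -> (C,0)->write 1,move L,goto A. Now: state=A, head=0, tape[-1..2]=0010 (head:  ^)
Step 3: in state A at pos 0, read 0 -> (A,0)->write 0,move R,goto C. Now: state=C, head=1, tape[-1..2]=0010 (head:   ^)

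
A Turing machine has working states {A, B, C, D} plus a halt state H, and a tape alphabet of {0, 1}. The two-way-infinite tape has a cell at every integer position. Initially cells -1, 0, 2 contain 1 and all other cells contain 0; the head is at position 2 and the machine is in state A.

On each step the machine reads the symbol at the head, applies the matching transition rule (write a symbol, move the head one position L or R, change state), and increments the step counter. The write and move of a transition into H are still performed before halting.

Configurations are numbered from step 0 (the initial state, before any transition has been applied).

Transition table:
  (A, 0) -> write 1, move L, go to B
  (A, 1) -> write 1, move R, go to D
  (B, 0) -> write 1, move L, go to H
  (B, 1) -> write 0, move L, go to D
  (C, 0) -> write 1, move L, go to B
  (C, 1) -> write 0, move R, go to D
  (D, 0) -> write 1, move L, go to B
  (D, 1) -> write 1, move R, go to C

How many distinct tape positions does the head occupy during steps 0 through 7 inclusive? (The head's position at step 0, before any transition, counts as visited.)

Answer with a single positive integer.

Step 1: in state A at pos 2, read 1 -> (A,1)->write 1,move R,goto D. Now: state=D, head=3, tape[-2..4]=0110100 (head:      ^)
Step 2: in state D at pos 3, read 0 -> (D,0)->write 1,move L,goto B. Now: state=B, head=2, tape[-2..4]=0110110 (head:     ^)
Step 3: in state B at pos 2, read 1 -> (B,1)->write 0,move L,goto D. Now: state=D, head=1, tape[-2..4]=0110010 (head:    ^)
Step 4: in state D at pos 1, read 0 -> (D,0)->write 1,move L,goto B. Now: state=B, head=0, tape[-2..4]=0111010 (head:   ^)
Step 5: in state B at pos 0, read 1 -> (B,1)->write 0,move L,goto D. Now: state=D, head=-1, tape[-2..4]=0101010 (head:  ^)
Step 6: in state D at pos -1, read 1 -> (D,1)->write 1,move R,goto C. Now: state=C, head=0, tape[-2..4]=0101010 (head:   ^)
Step 7: in state C at pos 0, read 0 -> (C,0)->write 1,move L,goto B. Now: state=B, head=-1, tape[-2..4]=0111010 (head:  ^)
Head positions at steps 0..7: starting at 2, distinct positions visited = {-1, 0, 1, 2, 3} -> 5 position(s)

Answer: 5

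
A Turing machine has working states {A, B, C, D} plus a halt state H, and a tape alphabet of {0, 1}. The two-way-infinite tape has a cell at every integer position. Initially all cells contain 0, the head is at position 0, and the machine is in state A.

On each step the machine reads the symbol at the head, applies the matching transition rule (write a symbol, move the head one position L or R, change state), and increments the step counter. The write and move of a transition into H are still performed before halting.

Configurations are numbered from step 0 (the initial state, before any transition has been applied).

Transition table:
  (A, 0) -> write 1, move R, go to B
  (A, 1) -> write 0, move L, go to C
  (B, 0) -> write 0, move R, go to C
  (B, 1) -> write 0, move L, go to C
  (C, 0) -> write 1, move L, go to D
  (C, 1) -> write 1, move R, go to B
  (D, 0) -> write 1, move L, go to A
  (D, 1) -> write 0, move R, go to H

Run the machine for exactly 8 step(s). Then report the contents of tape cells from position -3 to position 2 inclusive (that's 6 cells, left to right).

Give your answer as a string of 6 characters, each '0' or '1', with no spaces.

Step 1: in state A at pos 0, read 0 -> (A,0)->write 1,move R,goto B. Now: state=B, head=1, tape[-1..2]=0100 (head:   ^)
Step 2: in state B at pos 1, read 0 -> (B,0)->write 0,move R,goto C. Now: state=C, head=2, tape[-1..3]=01000 (head:    ^)
Step 3: in state C at pos 2, read 0 -> (C,0)->write 1,move L,goto D. Now: state=D, head=1, tape[-1..3]=01010 (head:   ^)
Step 4: in state D at pos 1, read 0 -> (D,0)->write 1,move L,goto A. Now: state=A, head=0, tape[-1..3]=01110 (head:  ^)
Step 5: in state A at pos 0, read 1 -> (A,1)->write 0,move L,goto C. Now: state=C, head=-1, tape[-2..3]=000110 (head:  ^)
Step 6: in state C at pos -1, read 0 -> (C,0)->write 1,move L,goto D. Now: state=D, head=-2, tape[-3..3]=0010110 (head:  ^)
Step 7: in state D at pos -2, read 0 -> (D,0)->write 1,move L,goto A. Now: state=A, head=-3, tape[-4..3]=00110110 (head:  ^)
Step 8: in state A at pos -3, read 0 -> (A,0)->write 1,move R,goto B. Now: state=B, head=-2, tape[-4..3]=01110110 (head:   ^)

Answer: 111011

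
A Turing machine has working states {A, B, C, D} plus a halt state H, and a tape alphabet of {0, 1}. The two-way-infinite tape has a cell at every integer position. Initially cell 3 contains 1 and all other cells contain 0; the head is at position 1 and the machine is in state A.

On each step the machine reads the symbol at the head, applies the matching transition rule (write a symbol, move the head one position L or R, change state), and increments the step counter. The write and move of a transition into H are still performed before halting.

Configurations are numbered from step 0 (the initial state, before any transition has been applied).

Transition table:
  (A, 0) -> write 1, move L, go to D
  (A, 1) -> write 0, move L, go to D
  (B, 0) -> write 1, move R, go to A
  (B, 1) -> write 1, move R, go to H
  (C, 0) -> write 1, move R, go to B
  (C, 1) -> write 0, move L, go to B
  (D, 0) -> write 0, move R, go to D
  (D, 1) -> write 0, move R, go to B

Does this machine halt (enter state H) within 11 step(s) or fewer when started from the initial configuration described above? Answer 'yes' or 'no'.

Answer: yes

Derivation:
Step 1: in state A at pos 1, read 0 -> (A,0)->write 1,move L,goto D. Now: state=D, head=0, tape[-1..4]=001010 (head:  ^)
Step 2: in state D at pos 0, read 0 -> (D,0)->write 0,move R,goto D. Now: state=D, head=1, tape[-1..4]=001010 (head:   ^)
Step 3: in state D at pos 1, read 1 -> (D,1)->write 0,move R,goto B. Now: state=B, head=2, tape[-1..4]=000010 (head:    ^)
Step 4: in state B at pos 2, read 0 -> (B,0)->write 1,move R,goto A. Now: state=A, head=3, tape[-1..4]=000110 (head:     ^)
Step 5: in state A at pos 3, read 1 -> (A,1)->write 0,move L,goto D. Now: state=D, head=2, tape[-1..4]=000100 (head:    ^)
Step 6: in state D at pos 2, read 1 -> (D,1)->write 0,move R,goto B. Now: state=B, head=3, tape[-1..4]=000000 (head:     ^)
Step 7: in state B at pos 3, read 0 -> (B,0)->write 1,move R,goto A. Now: state=A, head=4, tape[-1..5]=0000100 (head:      ^)
Step 8: in state A at pos 4, read 0 -> (A,0)->write 1,move L,goto D. Now: state=D, head=3, tape[-1..5]=0000110 (head:     ^)
Step 9: in state D at pos 3, read 1 -> (D,1)->write 0,move R,goto B. Now: state=B, head=4, tape[-1..5]=0000010 (head:      ^)
Step 10: in state B at pos 4, read 1 -> (B,1)->write 1,move R,goto H. Now: state=H, head=5, tape[-1..6]=00000100 (head:       ^)
State H reached at step 10; 10 <= 11 -> yes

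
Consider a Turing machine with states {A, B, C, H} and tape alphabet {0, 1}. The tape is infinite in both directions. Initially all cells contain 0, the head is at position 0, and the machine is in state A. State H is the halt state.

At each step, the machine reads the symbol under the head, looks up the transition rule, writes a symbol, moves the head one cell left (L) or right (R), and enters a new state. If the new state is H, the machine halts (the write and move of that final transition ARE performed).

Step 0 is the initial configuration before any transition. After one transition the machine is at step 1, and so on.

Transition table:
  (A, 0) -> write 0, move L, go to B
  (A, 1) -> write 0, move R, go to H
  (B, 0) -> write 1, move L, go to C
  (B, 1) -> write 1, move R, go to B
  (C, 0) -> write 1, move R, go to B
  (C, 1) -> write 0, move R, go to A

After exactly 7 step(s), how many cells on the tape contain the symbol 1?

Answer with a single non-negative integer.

Answer: 1

Derivation:
Step 1: in state A at pos 0, read 0 -> (A,0)->write 0,move L,goto B. Now: state=B, head=-1, tape[-2..1]=0000 (head:  ^)
Step 2: in state B at pos -1, read 0 -> (B,0)->write 1,move L,goto C. Now: state=C, head=-2, tape[-3..1]=00100 (head:  ^)
Step 3: in state C at pos -2, read 0 -> (C,0)->write 1,move R,goto B. Now: state=B, head=-1, tape[-3..1]=01100 (head:   ^)
Step 4: in state B at pos -1, read 1 -> (B,1)->write 1,move R,goto B. Now: state=B, head=0, tape[-3..1]=01100 (head:    ^)
Step 5: in state B at pos 0, read 0 -> (B,0)->write 1,move L,goto C. Now: state=C, head=-1, tape[-3..1]=01110 (head:   ^)
Step 6: in state C at pos -1, read 1 -> (C,1)->write 0,move R,goto A. Now: state=A, head=0, tape[-3..1]=01010 (head:    ^)
Step 7: in state A at pos 0, read 1 -> (A,1)->write 0,move R,goto H. Now: state=H, head=1, tape[-3..2]=010000 (head:     ^)
Cells containing 1 after step 7: {-2} -> 1 cell(s)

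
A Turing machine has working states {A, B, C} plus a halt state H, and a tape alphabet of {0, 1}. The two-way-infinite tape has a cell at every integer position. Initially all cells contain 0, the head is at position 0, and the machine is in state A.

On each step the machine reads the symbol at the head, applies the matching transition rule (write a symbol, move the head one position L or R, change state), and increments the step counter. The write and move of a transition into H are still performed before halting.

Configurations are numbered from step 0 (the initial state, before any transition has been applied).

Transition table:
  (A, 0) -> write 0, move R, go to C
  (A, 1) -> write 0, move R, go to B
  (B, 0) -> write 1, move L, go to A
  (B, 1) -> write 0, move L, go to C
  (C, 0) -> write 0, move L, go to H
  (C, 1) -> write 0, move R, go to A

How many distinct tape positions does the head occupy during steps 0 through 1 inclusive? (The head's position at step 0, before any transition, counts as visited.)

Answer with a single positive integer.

Step 1: in state A at pos 0, read 0 -> (A,0)->write 0,move R,goto C. Now: state=C, head=1, tape[-1..2]=0000 (head:   ^)
Head positions at steps 0..1: starting at 0, distinct positions visited = {0, 1} -> 2 position(s)

Answer: 2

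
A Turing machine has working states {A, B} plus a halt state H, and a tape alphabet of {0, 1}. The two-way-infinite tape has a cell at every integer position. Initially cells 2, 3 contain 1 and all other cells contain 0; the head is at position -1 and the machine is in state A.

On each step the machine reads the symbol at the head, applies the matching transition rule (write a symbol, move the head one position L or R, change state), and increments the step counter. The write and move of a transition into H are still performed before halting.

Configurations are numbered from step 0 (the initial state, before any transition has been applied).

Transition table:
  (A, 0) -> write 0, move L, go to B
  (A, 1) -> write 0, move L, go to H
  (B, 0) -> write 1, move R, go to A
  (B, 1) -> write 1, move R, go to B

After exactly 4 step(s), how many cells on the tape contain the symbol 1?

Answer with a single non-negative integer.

Step 1: in state A at pos -1, read 0 -> (A,0)->write 0,move L,goto B. Now: state=B, head=-2, tape[-3..4]=00000110 (head:  ^)
Step 2: in state B at pos -2, read 0 -> (B,0)->write 1,move R,goto A. Now: state=A, head=-1, tape[-3..4]=01000110 (head:   ^)
Step 3: in state A at pos -1, read 0 -> (A,0)->write 0,move L,goto B. Now: state=B, head=-2, tape[-3..4]=01000110 (head:  ^)
Step 4: in state B at pos -2, read 1 -> (B,1)->write 1,move R,goto B. Now: state=B, head=-1, tape[-3..4]=01000110 (head:   ^)
Cells containing 1 after step 4: {-2, 2, 3} -> 3 cell(s)

Answer: 3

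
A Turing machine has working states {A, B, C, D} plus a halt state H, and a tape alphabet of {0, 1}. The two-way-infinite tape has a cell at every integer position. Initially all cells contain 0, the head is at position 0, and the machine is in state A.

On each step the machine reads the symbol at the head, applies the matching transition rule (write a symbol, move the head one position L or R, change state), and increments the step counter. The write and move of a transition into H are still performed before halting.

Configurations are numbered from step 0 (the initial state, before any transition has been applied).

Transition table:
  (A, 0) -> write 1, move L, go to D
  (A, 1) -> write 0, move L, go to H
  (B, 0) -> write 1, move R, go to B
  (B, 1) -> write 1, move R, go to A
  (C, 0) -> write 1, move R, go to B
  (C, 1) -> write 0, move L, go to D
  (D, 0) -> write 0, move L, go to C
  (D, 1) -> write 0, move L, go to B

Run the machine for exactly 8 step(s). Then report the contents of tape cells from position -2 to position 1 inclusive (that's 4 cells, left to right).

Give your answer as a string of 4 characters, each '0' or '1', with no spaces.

Step 1: in state A at pos 0, read 0 -> (A,0)->write 1,move L,goto D. Now: state=D, head=-1, tape[-2..1]=0010 (head:  ^)
Step 2: in state D at pos -1, read 0 -> (D,0)->write 0,move L,goto C. Now: state=C, head=-2, tape[-3..1]=00010 (head:  ^)
Step 3: in state C at pos -2, read 0 -> (C,0)->write 1,move R,goto B. Now: state=B, head=-1, tape[-3..1]=01010 (head:   ^)
Step 4: in state B at pos -1, read 0 -> (B,0)->write 1,move R,goto B. Now: state=B, head=0, tape[-3..1]=01110 (head:    ^)
Step 5: in state B at pos 0, read 1 -> (B,1)->write 1,move R,goto A. Now: state=A, head=1, tape[-3..2]=011100 (head:     ^)
Step 6: in state A at pos 1, read 0 -> (A,0)->write 1,move L,goto D. Now: state=D, head=0, tape[-3..2]=011110 (head:    ^)
Step 7: in state D at pos 0, read 1 -> (D,1)->write 0,move L,goto B. Now: state=B, head=-1, tape[-3..2]=011010 (head:   ^)
Step 8: in state B at pos -1, read 1 -> (B,1)->write 1,move R,goto A. Now: state=A, head=0, tape[-3..2]=011010 (head:    ^)

Answer: 1101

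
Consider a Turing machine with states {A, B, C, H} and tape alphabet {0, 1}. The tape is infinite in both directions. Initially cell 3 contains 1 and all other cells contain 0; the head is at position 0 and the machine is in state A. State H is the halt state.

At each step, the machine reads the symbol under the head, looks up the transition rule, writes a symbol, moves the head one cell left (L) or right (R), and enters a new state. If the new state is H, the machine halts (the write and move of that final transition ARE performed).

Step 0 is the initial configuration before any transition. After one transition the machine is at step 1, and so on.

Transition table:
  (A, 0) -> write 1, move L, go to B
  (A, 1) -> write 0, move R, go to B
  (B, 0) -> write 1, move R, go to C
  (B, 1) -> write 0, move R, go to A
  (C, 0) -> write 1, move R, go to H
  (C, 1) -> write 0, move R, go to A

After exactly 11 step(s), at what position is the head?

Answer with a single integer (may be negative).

Answer: 5

Derivation:
Step 1: in state A at pos 0, read 0 -> (A,0)->write 1,move L,goto B. Now: state=B, head=-1, tape[-2..4]=0010010 (head:  ^)
Step 2: in state B at pos -1, read 0 -> (B,0)->write 1,move R,goto C. Now: state=C, head=0, tape[-2..4]=0110010 (head:   ^)
Step 3: in state C at pos 0, read 1 -> (C,1)->write 0,move R,goto A. Now: state=A, head=1, tape[-2..4]=0100010 (head:    ^)
Step 4: in state A at pos 1, read 0 -> (A,0)->write 1,move L,goto B. Now: state=B, head=0, tape[-2..4]=0101010 (head:   ^)
Step 5: in state B at pos 0, read 0 -> (B,0)->write 1,move R,goto C. Now: state=C, head=1, tape[-2..4]=0111010 (head:    ^)
Step 6: in state C at pos 1, read 1 -> (C,1)->write 0,move R,goto A. Now: state=A, head=2, tape[-2..4]=0110010 (head:     ^)
Step 7: in state A at pos 2, read 0 -> (A,0)->write 1,move L,goto B. Now: state=B, head=1, tape[-2..4]=0110110 (head:    ^)
Step 8: in state B at pos 1, read 0 -> (B,0)->write 1,move R,goto C. Now: state=C, head=2, tape[-2..4]=0111110 (head:     ^)
Step 9: in state C at pos 2, read 1 -> (C,1)->write 0,move R,goto A. Now: state=A, head=3, tape[-2..4]=0111010 (head:      ^)
Step 10: in state A at pos 3, read 1 -> (A,1)->write 0,move R,goto B. Now: state=B, head=4, tape[-2..5]=01110000 (head:       ^)
Step 11: in state B at pos 4, read 0 -> (B,0)->write 1,move R,goto C. Now: state=C, head=5, tape[-2..6]=011100100 (head:        ^)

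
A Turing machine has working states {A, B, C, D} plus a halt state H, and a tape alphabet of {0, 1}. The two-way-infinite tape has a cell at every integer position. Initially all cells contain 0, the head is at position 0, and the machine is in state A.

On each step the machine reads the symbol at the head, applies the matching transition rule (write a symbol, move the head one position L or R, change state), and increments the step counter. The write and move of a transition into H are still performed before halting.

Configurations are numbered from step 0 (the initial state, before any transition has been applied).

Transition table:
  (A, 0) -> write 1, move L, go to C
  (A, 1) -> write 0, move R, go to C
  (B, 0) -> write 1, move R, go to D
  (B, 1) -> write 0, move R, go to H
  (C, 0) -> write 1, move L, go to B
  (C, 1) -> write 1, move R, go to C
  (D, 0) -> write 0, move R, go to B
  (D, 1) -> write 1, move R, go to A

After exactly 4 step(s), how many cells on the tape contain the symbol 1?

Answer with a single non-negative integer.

Answer: 3

Derivation:
Step 1: in state A at pos 0, read 0 -> (A,0)->write 1,move L,goto C. Now: state=C, head=-1, tape[-2..1]=0010 (head:  ^)
Step 2: in state C at pos -1, read 0 -> (C,0)->write 1,move L,goto B. Now: state=B, head=-2, tape[-3..1]=00110 (head:  ^)
Step 3: in state B at pos -2, read 0 -> (B,0)->write 1,move R,goto D. Now: state=D, head=-1, tape[-3..1]=01110 (head:   ^)
Step 4: in state D at pos -1, read 1 -> (D,1)->write 1,move R,goto A. Now: state=A, head=0, tape[-3..1]=01110 (head:    ^)
Cells containing 1 after step 4: {-2, -1, 0} -> 3 cell(s)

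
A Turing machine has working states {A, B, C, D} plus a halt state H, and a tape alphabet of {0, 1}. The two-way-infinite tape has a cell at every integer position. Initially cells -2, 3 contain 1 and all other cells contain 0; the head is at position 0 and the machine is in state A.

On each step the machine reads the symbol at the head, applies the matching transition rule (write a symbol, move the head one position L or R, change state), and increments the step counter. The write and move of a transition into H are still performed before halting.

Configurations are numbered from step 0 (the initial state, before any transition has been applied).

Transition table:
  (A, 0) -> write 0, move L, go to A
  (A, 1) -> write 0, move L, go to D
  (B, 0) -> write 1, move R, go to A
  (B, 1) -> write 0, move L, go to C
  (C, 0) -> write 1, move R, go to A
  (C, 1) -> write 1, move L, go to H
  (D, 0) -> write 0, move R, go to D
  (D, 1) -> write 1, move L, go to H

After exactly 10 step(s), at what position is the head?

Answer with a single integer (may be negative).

Answer: 2

Derivation:
Step 1: in state A at pos 0, read 0 -> (A,0)->write 0,move L,goto A. Now: state=A, head=-1, tape[-3..4]=01000010 (head:   ^)
Step 2: in state A at pos -1, read 0 -> (A,0)->write 0,move L,goto A. Now: state=A, head=-2, tape[-3..4]=01000010 (head:  ^)
Step 3: in state A at pos -2, read 1 -> (A,1)->write 0,move L,goto D. Now: state=D, head=-3, tape[-4..4]=000000010 (head:  ^)
Step 4: in state D at pos -3, read 0 -> (D,0)->write 0,move R,goto D. Now: state=D, head=-2, tape[-4..4]=000000010 (head:   ^)
Step 5: in state D at pos -2, read 0 -> (D,0)->write 0,move R,goto D. Now: state=D, head=-1, tape[-4..4]=000000010 (head:    ^)
Step 6: in state D at pos -1, read 0 -> (D,0)->write 0,move R,goto D. Now: state=D, head=0, tape[-4..4]=000000010 (head:     ^)
Step 7: in state D at pos 0, read 0 -> (D,0)->write 0,move R,goto D. Now: state=D, head=1, tape[-4..4]=000000010 (head:      ^)
Step 8: in state D at pos 1, read 0 -> (D,0)->write 0,move R,goto D. Now: state=D, head=2, tape[-4..4]=000000010 (head:       ^)
Step 9: in state D at pos 2, read 0 -> (D,0)->write 0,move R,goto D. Now: state=D, head=3, tape[-4..4]=000000010 (head:        ^)
Step 10: in state D at pos 3, read 1 -> (D,1)->write 1,move L,goto H. Now: state=H, head=2, tape[-4..4]=000000010 (head:       ^)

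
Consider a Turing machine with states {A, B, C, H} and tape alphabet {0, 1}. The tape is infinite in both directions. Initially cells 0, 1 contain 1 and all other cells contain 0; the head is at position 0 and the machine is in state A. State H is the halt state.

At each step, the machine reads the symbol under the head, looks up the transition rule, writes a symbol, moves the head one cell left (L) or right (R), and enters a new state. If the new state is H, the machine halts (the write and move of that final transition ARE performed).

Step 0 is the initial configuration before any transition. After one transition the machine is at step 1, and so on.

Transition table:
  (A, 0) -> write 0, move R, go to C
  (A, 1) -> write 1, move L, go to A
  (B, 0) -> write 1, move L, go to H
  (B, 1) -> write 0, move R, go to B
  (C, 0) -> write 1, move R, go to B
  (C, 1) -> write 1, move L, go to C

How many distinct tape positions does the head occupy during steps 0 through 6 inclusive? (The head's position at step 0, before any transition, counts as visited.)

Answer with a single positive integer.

Answer: 4

Derivation:
Step 1: in state A at pos 0, read 1 -> (A,1)->write 1,move L,goto A. Now: state=A, head=-1, tape[-2..2]=00110 (head:  ^)
Step 2: in state A at pos -1, read 0 -> (A,0)->write 0,move R,goto C. Now: state=C, head=0, tape[-2..2]=00110 (head:   ^)
Step 3: in state C at pos 0, read 1 -> (C,1)->write 1,move L,goto C. Now: state=C, head=-1, tape[-2..2]=00110 (head:  ^)
Step 4: in state C at pos -1, read 0 -> (C,0)->write 1,move R,goto B. Now: state=B, head=0, tape[-2..2]=01110 (head:   ^)
Step 5: in state B at pos 0, read 1 -> (B,1)->write 0,move R,goto B. Now: state=B, head=1, tape[-2..2]=01010 (head:    ^)
Step 6: in state B at pos 1, read 1 -> (B,1)->write 0,move R,goto B. Now: state=B, head=2, tape[-2..3]=010000 (head:     ^)
Head positions at steps 0..6: starting at 0, distinct positions visited = {-1, 0, 1, 2} -> 4 position(s)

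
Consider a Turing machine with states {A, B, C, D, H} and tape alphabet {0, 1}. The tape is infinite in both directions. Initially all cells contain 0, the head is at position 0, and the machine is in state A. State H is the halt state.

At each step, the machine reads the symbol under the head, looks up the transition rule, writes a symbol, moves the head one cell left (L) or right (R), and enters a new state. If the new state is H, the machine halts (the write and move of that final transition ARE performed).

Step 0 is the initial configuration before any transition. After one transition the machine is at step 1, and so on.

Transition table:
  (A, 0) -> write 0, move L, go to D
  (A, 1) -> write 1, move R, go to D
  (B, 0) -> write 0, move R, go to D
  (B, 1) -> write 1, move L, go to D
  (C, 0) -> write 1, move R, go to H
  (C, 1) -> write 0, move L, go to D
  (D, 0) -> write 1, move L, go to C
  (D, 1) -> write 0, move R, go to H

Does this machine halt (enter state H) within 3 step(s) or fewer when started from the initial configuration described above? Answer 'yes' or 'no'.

Answer: yes

Derivation:
Step 1: in state A at pos 0, read 0 -> (A,0)->write 0,move L,goto D. Now: state=D, head=-1, tape[-2..1]=0000 (head:  ^)
Step 2: in state D at pos -1, read 0 -> (D,0)->write 1,move L,goto C. Now: state=C, head=-2, tape[-3..1]=00100 (head:  ^)
Step 3: in state C at pos -2, read 0 -> (C,0)->write 1,move R,goto H. Now: state=H, head=-1, tape[-3..1]=01100 (head:   ^)
State H reached at step 3; 3 <= 3 -> yes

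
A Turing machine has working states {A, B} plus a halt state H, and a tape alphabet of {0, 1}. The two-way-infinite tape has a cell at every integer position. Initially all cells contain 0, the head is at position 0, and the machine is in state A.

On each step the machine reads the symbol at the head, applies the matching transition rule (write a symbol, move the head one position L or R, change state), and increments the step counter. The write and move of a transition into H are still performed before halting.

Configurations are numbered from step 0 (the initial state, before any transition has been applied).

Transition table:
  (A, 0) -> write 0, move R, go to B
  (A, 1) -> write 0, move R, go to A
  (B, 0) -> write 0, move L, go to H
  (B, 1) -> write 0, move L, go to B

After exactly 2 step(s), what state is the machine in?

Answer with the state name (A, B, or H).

Answer: H

Derivation:
Step 1: in state A at pos 0, read 0 -> (A,0)->write 0,move R,goto B. Now: state=B, head=1, tape[-1..2]=0000 (head:   ^)
Step 2: in state B at pos 1, read 0 -> (B,0)->write 0,move L,goto H. Now: state=H, head=0, tape[-1..2]=0000 (head:  ^)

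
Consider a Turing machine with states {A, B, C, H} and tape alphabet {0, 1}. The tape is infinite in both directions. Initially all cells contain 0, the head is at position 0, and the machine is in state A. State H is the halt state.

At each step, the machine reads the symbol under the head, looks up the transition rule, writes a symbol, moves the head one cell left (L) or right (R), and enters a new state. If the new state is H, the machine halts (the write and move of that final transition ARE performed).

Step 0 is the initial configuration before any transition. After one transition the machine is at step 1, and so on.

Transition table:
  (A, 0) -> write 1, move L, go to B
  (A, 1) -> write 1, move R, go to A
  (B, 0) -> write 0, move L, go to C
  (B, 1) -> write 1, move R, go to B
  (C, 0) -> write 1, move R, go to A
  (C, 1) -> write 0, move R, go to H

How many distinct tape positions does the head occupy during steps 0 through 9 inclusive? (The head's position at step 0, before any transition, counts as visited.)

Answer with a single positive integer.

Answer: 4

Derivation:
Step 1: in state A at pos 0, read 0 -> (A,0)->write 1,move L,goto B. Now: state=B, head=-1, tape[-2..1]=0010 (head:  ^)
Step 2: in state B at pos -1, read 0 -> (B,0)->write 0,move L,goto C. Now: state=C, head=-2, tape[-3..1]=00010 (head:  ^)
Step 3: in state C at pos -2, read 0 -> (C,0)->write 1,move R,goto A. Now: state=A, head=-1, tape[-3..1]=01010 (head:   ^)
Step 4: in state A at pos -1, read 0 -> (A,0)->write 1,move L,goto B. Now: state=B, head=-2, tape[-3..1]=01110 (head:  ^)
Step 5: in state B at pos -2, read 1 -> (B,1)->write 1,move R,goto B. Now: state=B, head=-1, tape[-3..1]=01110 (head:   ^)
Step 6: in state B at pos -1, read 1 -> (B,1)->write 1,move R,goto B. Now: state=B, head=0, tape[-3..1]=01110 (head:    ^)
Step 7: in state B at pos 0, read 1 -> (B,1)->write 1,move R,goto B. Now: state=B, head=1, tape[-3..2]=011100 (head:     ^)
Step 8: in state B at pos 1, read 0 -> (B,0)->write 0,move L,goto C. Now: state=C, head=0, tape[-3..2]=011100 (head:    ^)
Step 9: in state C at pos 0, read 1 -> (C,1)->write 0,move R,goto H. Now: state=H, head=1, tape[-3..2]=011000 (head:     ^)
Head positions at steps 0..9: starting at 0, distinct positions visited = {-2, -1, 0, 1} -> 4 position(s)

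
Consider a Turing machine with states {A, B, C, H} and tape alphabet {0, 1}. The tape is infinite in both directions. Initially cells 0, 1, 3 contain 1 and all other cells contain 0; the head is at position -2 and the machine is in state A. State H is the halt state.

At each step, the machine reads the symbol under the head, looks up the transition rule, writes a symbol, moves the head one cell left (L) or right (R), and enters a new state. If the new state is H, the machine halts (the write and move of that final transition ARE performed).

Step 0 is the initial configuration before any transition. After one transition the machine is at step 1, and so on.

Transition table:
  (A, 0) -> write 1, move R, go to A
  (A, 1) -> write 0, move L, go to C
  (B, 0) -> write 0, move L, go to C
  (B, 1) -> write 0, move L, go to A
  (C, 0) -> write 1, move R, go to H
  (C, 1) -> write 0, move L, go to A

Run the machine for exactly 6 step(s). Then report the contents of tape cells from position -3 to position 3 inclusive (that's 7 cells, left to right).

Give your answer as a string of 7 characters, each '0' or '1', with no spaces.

Step 1: in state A at pos -2, read 0 -> (A,0)->write 1,move R,goto A. Now: state=A, head=-1, tape[-3..4]=01011010 (head:   ^)
Step 2: in state A at pos -1, read 0 -> (A,0)->write 1,move R,goto A. Now: state=A, head=0, tape[-3..4]=01111010 (head:    ^)
Step 3: in state A at pos 0, read 1 -> (A,1)->write 0,move L,goto C. Now: state=C, head=-1, tape[-3..4]=01101010 (head:   ^)
Step 4: in state C at pos -1, read 1 -> (C,1)->write 0,move L,goto A. Now: state=A, head=-2, tape[-3..4]=01001010 (head:  ^)
Step 5: in state A at pos -2, read 1 -> (A,1)->write 0,move L,goto C. Now: state=C, head=-3, tape[-4..4]=000001010 (head:  ^)
Step 6: in state C at pos -3, read 0 -> (C,0)->write 1,move R,goto H. Now: state=H, head=-2, tape[-4..4]=010001010 (head:   ^)

Answer: 1000101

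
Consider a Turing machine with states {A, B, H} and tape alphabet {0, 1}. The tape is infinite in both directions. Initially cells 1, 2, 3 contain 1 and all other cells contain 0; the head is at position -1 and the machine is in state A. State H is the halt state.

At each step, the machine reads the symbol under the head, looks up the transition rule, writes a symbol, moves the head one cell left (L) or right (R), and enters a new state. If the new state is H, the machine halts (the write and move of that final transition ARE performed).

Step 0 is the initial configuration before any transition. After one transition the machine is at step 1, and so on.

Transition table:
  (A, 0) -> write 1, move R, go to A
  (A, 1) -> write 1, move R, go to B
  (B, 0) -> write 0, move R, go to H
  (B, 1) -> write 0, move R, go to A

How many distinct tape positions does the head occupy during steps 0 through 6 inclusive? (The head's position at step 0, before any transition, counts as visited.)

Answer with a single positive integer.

Answer: 7

Derivation:
Step 1: in state A at pos -1, read 0 -> (A,0)->write 1,move R,goto A. Now: state=A, head=0, tape[-2..4]=0101110 (head:   ^)
Step 2: in state A at pos 0, read 0 -> (A,0)->write 1,move R,goto A. Now: state=A, head=1, tape[-2..4]=0111110 (head:    ^)
Step 3: in state A at pos 1, read 1 -> (A,1)->write 1,move R,goto B. Now: state=B, head=2, tape[-2..4]=0111110 (head:     ^)
Step 4: in state B at pos 2, read 1 -> (B,1)->write 0,move R,goto A. Now: state=A, head=3, tape[-2..4]=0111010 (head:      ^)
Step 5: in state A at pos 3, read 1 -> (A,1)->write 1,move R,goto B. Now: state=B, head=4, tape[-2..5]=01110100 (head:       ^)
Step 6: in state B at pos 4, read 0 -> (B,0)->write 0,move R,goto H. Now: state=H, head=5, tape[-2..6]=011101000 (head:        ^)
Head positions at steps 0..6: starting at -1, distinct positions visited = {-1, 0, 1, 2, 3, 4, 5} -> 7 position(s)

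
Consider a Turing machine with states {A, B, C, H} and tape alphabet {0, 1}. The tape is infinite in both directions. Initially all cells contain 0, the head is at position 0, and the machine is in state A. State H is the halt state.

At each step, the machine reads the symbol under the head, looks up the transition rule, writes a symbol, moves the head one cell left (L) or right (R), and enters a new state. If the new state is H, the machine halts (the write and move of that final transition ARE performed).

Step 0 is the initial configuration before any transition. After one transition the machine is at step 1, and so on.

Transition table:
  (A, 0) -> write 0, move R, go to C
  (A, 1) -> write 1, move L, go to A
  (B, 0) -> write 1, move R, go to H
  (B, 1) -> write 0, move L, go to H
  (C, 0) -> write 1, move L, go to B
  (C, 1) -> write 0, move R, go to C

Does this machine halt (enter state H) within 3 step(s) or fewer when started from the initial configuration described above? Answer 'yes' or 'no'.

Step 1: in state A at pos 0, read 0 -> (A,0)->write 0,move R,goto C. Now: state=C, head=1, tape[-1..2]=0000 (head:   ^)
Step 2: in state C at pos 1, read 0 -> (C,0)->write 1,move L,goto B. Now: state=B, head=0, tape[-1..2]=0010 (head:  ^)
Step 3: in state B at pos 0, read 0 -> (B,0)->write 1,move R,goto H. Now: state=H, head=1, tape[-1..2]=0110 (head:   ^)
State H reached at step 3; 3 <= 3 -> yes

Answer: yes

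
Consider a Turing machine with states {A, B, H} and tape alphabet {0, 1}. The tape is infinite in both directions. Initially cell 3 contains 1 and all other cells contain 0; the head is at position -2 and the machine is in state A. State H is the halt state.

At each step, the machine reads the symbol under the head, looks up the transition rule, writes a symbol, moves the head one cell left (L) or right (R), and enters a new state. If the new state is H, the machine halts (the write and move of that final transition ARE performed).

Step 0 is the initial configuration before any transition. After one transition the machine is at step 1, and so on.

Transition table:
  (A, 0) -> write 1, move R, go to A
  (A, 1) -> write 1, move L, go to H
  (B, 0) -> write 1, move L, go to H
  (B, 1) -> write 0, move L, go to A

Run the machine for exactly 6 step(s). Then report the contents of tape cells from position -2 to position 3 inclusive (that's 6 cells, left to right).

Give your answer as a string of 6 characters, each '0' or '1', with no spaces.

Answer: 111111

Derivation:
Step 1: in state A at pos -2, read 0 -> (A,0)->write 1,move R,goto A. Now: state=A, head=-1, tape[-3..4]=01000010 (head:   ^)
Step 2: in state A at pos -1, read 0 -> (A,0)->write 1,move R,goto A. Now: state=A, head=0, tape[-3..4]=01100010 (head:    ^)
Step 3: in state A at pos 0, read 0 -> (A,0)->write 1,move R,goto A. Now: state=A, head=1, tape[-3..4]=01110010 (head:     ^)
Step 4: in state A at pos 1, read 0 -> (A,0)->write 1,move R,goto A. Now: state=A, head=2, tape[-3..4]=01111010 (head:      ^)
Step 5: in state A at pos 2, read 0 -> (A,0)->write 1,move R,goto A. Now: state=A, head=3, tape[-3..4]=01111110 (head:       ^)
Step 6: in state A at pos 3, read 1 -> (A,1)->write 1,move L,goto H. Now: state=H, head=2, tape[-3..4]=01111110 (head:      ^)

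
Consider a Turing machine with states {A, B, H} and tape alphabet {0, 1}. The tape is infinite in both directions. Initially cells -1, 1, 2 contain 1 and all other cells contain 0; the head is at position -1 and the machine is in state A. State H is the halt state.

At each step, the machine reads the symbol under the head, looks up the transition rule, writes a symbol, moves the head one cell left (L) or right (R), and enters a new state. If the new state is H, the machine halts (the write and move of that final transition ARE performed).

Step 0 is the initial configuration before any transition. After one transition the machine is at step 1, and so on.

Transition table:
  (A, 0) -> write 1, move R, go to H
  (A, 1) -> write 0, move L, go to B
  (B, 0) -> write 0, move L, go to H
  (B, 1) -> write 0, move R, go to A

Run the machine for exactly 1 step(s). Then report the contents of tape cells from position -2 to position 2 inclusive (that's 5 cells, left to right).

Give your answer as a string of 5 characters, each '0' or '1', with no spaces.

Answer: 00011

Derivation:
Step 1: in state A at pos -1, read 1 -> (A,1)->write 0,move L,goto B. Now: state=B, head=-2, tape[-3..3]=0000110 (head:  ^)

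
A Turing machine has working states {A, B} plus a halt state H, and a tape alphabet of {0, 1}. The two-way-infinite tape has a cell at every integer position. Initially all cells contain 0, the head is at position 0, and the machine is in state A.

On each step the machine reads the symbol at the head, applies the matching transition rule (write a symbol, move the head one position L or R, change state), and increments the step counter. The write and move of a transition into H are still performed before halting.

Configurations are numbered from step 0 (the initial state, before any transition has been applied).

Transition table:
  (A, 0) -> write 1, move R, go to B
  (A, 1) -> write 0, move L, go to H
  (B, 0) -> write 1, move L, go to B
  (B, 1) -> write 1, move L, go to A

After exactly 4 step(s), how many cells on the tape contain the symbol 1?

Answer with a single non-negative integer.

Answer: 3

Derivation:
Step 1: in state A at pos 0, read 0 -> (A,0)->write 1,move R,goto B. Now: state=B, head=1, tape[-1..2]=0100 (head:   ^)
Step 2: in state B at pos 1, read 0 -> (B,0)->write 1,move L,goto B. Now: state=B, head=0, tape[-1..2]=0110 (head:  ^)
Step 3: in state B at pos 0, read 1 -> (B,1)->write 1,move L,goto A. Now: state=A, head=-1, tape[-2..2]=00110 (head:  ^)
Step 4: in state A at pos -1, read 0 -> (A,0)->write 1,move R,goto B. Now: state=B, head=0, tape[-2..2]=01110 (head:   ^)
Cells containing 1 after step 4: {-1, 0, 1} -> 3 cell(s)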